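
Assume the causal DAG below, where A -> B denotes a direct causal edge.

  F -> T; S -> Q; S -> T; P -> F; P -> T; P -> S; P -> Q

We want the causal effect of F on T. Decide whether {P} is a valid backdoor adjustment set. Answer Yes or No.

Yes

Backdoor paths from F to T (paths whose first edge points into F):
  P1: F <- P -> S -> T
  P2: F <- P -> T
  P3: F <- P -> Q <- S -> T
Condition 1 (no descendant of F in the set): holds — descendants of F are {T}; none are in {P}.
Condition 2 (every backdoor path blocked by {P}):
  P1: blocked at fork node P ∈ conditioning set.
  P2: blocked at fork node P ∈ conditioning set.
  P3: blocked at fork node P ∈ conditioning set.
{P} satisfies the backdoor criterion.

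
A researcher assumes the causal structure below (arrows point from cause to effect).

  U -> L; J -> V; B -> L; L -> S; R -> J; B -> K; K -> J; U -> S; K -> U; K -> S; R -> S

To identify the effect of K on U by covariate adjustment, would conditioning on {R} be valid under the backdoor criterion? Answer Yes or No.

Backdoor paths from K to U (paths whose first edge points into K):
  P1: K <- B -> L <- U
  P2: K <- B -> L -> S <- U
Condition 1 (no descendant of K in the set): holds — descendants of K are {J, L, S, U, V}; none are in {R}.
Condition 2 (every backdoor path blocked by {R}):
  P1: blocked at collider L (neither it nor any descendant is in the conditioning set).
  P2: blocked at collider S (neither it nor any descendant is in the conditioning set).
{R} satisfies the backdoor criterion.

Yes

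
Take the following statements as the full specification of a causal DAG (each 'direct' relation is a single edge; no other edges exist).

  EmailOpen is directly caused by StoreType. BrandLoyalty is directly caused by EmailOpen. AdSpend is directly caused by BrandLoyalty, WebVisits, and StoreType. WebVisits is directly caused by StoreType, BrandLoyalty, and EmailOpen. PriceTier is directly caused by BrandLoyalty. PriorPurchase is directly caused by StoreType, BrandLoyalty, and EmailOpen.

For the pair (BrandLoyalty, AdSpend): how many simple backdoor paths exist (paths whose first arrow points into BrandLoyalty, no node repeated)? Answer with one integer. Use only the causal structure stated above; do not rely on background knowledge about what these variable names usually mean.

6

A backdoor path from BrandLoyalty to AdSpend is any simple undirected path whose first edge points into BrandLoyalty (i.e. leaves BrandLoyalty via a parent).
Parents of BrandLoyalty: {EmailOpen}.
Enumerating:
  P1: BrandLoyalty <- EmailOpen <- StoreType -> WebVisits -> AdSpend
  P2: BrandLoyalty <- EmailOpen <- StoreType -> AdSpend
  P3: BrandLoyalty <- EmailOpen -> WebVisits <- StoreType -> AdSpend
  P4: BrandLoyalty <- EmailOpen -> WebVisits -> AdSpend
  P5: BrandLoyalty <- EmailOpen -> PriorPurchase <- StoreType -> WebVisits -> AdSpend
  P6: BrandLoyalty <- EmailOpen -> PriorPurchase <- StoreType -> AdSpend
That exhausts the simple backdoor paths. Count: 6.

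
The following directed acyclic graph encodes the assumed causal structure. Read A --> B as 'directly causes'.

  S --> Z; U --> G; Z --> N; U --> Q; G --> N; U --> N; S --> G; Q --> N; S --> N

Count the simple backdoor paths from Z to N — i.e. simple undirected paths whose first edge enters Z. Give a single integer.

A backdoor path from Z to N is any simple undirected path whose first edge points into Z (i.e. leaves Z via a parent).
Parents of Z: {S}.
Enumerating:
  P1: Z <- S -> G <- U -> Q -> N
  P2: Z <- S -> G <- U -> N
  P3: Z <- S -> G -> N
  P4: Z <- S -> N
That exhausts the simple backdoor paths. Count: 4.

4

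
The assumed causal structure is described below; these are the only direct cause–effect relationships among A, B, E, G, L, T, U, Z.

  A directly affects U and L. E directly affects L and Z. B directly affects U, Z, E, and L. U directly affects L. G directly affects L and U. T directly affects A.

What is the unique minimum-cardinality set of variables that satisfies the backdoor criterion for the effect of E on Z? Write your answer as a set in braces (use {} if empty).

Variables eligible for adjustment (non-descendants of E, excluding E and Z): {A, B, G, T, U}.
Backdoor paths from E to Z:
  P1: E <- B -> Z
The empty set is not sufficient: P1 (E <- B -> Z) has no collider blocking it and no conditioned non-collider, so it is open.
Try {B}:
  P1: blocked at fork node B ∈ conditioning set.
{B} contains no descendant of E and blocks every backdoor path.
No other singleton works — e.g. {T} leaves P1 open — so {B} is the unique smallest valid adjustment set.

{B}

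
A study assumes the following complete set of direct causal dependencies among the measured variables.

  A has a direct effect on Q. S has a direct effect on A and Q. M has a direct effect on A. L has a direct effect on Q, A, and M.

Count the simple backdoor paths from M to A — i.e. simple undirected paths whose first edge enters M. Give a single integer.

A backdoor path from M to A is any simple undirected path whose first edge points into M (i.e. leaves M via a parent).
Parents of M: {L}.
Enumerating:
  P1: M <- L -> A
  P2: M <- L -> Q <- S -> A
  P3: M <- L -> Q <- A
That exhausts the simple backdoor paths. Count: 3.

3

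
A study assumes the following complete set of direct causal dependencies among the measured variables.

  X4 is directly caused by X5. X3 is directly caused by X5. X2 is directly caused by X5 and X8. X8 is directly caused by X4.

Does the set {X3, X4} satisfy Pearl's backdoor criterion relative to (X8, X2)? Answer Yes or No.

Yes

Backdoor paths from X8 to X2 (paths whose first edge points into X8):
  P1: X8 <- X4 <- X5 -> X2
Condition 1 (no descendant of X8 in the set): holds — descendants of X8 are {X2}; none are in {X3, X4}.
Condition 2 (every backdoor path blocked by {X3, X4}):
  P1: blocked at chain node X4 ∈ conditioning set.
{X3, X4} satisfies the backdoor criterion.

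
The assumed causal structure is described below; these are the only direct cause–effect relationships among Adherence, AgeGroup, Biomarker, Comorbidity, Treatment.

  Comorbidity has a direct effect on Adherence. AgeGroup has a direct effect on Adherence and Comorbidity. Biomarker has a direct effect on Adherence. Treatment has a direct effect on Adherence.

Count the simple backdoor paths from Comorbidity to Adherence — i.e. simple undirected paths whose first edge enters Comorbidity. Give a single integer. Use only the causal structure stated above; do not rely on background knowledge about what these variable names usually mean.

A backdoor path from Comorbidity to Adherence is any simple undirected path whose first edge points into Comorbidity (i.e. leaves Comorbidity via a parent).
Parents of Comorbidity: {AgeGroup}.
Enumerating:
  P1: Comorbidity <- AgeGroup -> Adherence
That exhausts the simple backdoor paths. Count: 1.

1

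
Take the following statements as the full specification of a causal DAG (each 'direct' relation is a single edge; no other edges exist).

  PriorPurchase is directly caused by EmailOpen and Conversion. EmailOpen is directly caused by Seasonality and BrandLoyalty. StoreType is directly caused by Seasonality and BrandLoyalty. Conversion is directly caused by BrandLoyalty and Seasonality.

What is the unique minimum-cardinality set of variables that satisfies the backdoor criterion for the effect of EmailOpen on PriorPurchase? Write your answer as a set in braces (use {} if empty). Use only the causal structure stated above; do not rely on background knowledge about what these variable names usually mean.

Variables eligible for adjustment (non-descendants of EmailOpen, excluding EmailOpen and PriorPurchase): {BrandLoyalty, Conversion, Seasonality, StoreType}.
Backdoor paths from EmailOpen to PriorPurchase:
  P1: EmailOpen <- BrandLoyalty -> StoreType <- Seasonality -> Conversion -> PriorPurchase
  P2: EmailOpen <- BrandLoyalty -> Conversion -> PriorPurchase
  P3: EmailOpen <- Seasonality -> StoreType <- BrandLoyalty -> Conversion -> PriorPurchase
  P4: EmailOpen <- Seasonality -> Conversion -> PriorPurchase
The empty set is not sufficient: P2 (EmailOpen <- BrandLoyalty -> Conversion -> PriorPurchase) has no collider blocking it and no conditioned non-collider, so it is open.
Try {Conversion}:
  P1: blocked at collider StoreType (neither it nor any descendant is in the conditioning set).
  P2: blocked at chain node Conversion ∈ conditioning set.
  P3: blocked at collider StoreType (neither it nor any descendant is in the conditioning set).
  P4: blocked at chain node Conversion ∈ conditioning set.
{Conversion} contains no descendant of EmailOpen and blocks every backdoor path.
No other singleton works — e.g. {BrandLoyalty} leaves P4 open — so {Conversion} is the unique smallest valid adjustment set.

{Conversion}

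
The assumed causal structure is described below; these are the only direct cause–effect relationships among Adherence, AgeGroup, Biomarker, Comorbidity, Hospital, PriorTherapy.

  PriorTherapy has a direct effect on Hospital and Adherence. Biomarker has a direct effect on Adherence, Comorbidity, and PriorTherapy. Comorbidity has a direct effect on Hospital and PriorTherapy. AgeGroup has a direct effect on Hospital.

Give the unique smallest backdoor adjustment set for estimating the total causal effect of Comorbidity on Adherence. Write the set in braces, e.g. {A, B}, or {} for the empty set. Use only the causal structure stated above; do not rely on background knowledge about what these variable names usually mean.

Variables eligible for adjustment (non-descendants of Comorbidity, excluding Comorbidity and Adherence): {AgeGroup, Biomarker}.
Backdoor paths from Comorbidity to Adherence:
  P1: Comorbidity <- Biomarker -> PriorTherapy -> Adherence
  P2: Comorbidity <- Biomarker -> Adherence
The empty set is not sufficient: P1 (Comorbidity <- Biomarker -> PriorTherapy -> Adherence) has no collider blocking it and no conditioned non-collider, so it is open.
Try {Biomarker}:
  P1: blocked at fork node Biomarker ∈ conditioning set.
  P2: blocked at fork node Biomarker ∈ conditioning set.
{Biomarker} contains no descendant of Comorbidity and blocks every backdoor path.
No other singleton works — e.g. {AgeGroup} leaves P1 open — so {Biomarker} is the unique smallest valid adjustment set.

{Biomarker}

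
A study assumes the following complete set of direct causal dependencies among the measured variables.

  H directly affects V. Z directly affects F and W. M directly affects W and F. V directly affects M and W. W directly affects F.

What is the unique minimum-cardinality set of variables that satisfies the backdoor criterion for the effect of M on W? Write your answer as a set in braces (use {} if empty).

Variables eligible for adjustment (non-descendants of M, excluding M and W): {H, V, Z}.
Backdoor paths from M to W:
  P1: M <- V -> W
The empty set is not sufficient: P1 (M <- V -> W) has no collider blocking it and no conditioned non-collider, so it is open.
Try {V}:
  P1: blocked at fork node V ∈ conditioning set.
{V} contains no descendant of M and blocks every backdoor path.
No other singleton works — e.g. {H} leaves P1 open — so {V} is the unique smallest valid adjustment set.

{V}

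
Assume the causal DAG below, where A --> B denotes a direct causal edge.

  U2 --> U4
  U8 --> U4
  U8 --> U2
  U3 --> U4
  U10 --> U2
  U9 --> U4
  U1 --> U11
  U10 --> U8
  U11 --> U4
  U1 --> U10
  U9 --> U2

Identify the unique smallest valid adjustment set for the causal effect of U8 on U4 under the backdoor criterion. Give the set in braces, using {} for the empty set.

{U10}

Variables eligible for adjustment (non-descendants of U8, excluding U8 and U4): {U1, U10, U11, U3, U9}.
Backdoor paths from U8 to U4:
  P1: U8 <- U10 <- U1 -> U11 -> U4
  P2: U8 <- U10 -> U2 <- U9 -> U4
  P3: U8 <- U10 -> U2 -> U4
The empty set is not sufficient: P1 (U8 <- U10 <- U1 -> U11 -> U4) has no collider blocking it and no conditioned non-collider, so it is open.
Try {U10}:
  P1: blocked at chain node U10 ∈ conditioning set.
  P2: blocked at fork node U10 ∈ conditioning set.
  P3: blocked at fork node U10 ∈ conditioning set.
{U10} contains no descendant of U8 and blocks every backdoor path.
No other singleton works — e.g. {U1} leaves P3 open — so {U10} is the unique smallest valid adjustment set.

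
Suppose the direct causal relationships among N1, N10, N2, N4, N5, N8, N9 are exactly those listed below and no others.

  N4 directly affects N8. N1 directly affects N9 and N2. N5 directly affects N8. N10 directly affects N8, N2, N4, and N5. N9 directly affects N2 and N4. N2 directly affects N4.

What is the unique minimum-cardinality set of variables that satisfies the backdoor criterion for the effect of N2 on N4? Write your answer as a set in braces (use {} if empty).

{N10, N9}

Variables eligible for adjustment (non-descendants of N2, excluding N2 and N4): {N1, N10, N5, N9}.
Backdoor paths from N2 to N4:
  P1: N2 <- N1 -> N9 -> N4
  P2: N2 <- N9 -> N4
  P3: N2 <- N10 -> N5 -> N8 <- N4
  P4: N2 <- N10 -> N4
  P5: N2 <- N10 -> N8 <- N4
The empty set is not sufficient: P1 (N2 <- N1 -> N9 -> N4) has no collider blocking it and no conditioned non-collider, so it is open.
Try {N10, N9}:
  P1: blocked at chain node N9 ∈ conditioning set.
  P2: blocked at fork node N9 ∈ conditioning set.
  P3: blocked at fork node N10 ∈ conditioning set.
  P4: blocked at fork node N10 ∈ conditioning set.
  P5: blocked at fork node N10 ∈ conditioning set.
{N10, N9} contains no descendant of N2 and blocks every backdoor path.
Every element of {N10, N9} is needed (dropping N10 leaves P4 open; dropping N9 leaves P1 open), so no proper subset is valid.
Among all size-2 subsets of the eligible variables, only {N10, N9} blocks every backdoor path, so it is the unique smallest valid adjustment set.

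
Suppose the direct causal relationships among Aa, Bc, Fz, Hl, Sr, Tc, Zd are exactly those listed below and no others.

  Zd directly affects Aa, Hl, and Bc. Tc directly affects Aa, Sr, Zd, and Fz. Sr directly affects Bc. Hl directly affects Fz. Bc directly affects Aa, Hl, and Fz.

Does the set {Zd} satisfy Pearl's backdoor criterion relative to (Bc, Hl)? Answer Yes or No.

Yes

Backdoor paths from Bc to Hl (paths whose first edge points into Bc):
  P1: Bc <- Zd <- Tc -> Fz <- Hl
  P2: Bc <- Zd -> Hl
  P3: Bc <- Zd -> Aa <- Tc -> Fz <- Hl
  P4: Bc <- Sr <- Tc -> Zd -> Hl
  P5: Bc <- Sr <- Tc -> Aa <- Zd -> Hl
  P6: Bc <- Sr <- Tc -> Fz <- Hl
Condition 1 (no descendant of Bc in the set): holds — descendants of Bc are {Aa, Fz, Hl}; none are in {Zd}.
Condition 2 (every backdoor path blocked by {Zd}):
  P1: blocked at chain node Zd ∈ conditioning set.
  P2: blocked at fork node Zd ∈ conditioning set.
  P3: blocked at fork node Zd ∈ conditioning set.
  P4: blocked at chain node Zd ∈ conditioning set.
  P5: blocked at collider Aa (neither it nor any descendant is in the conditioning set).
  P6: blocked at collider Fz (neither it nor any descendant is in the conditioning set).
{Zd} satisfies the backdoor criterion.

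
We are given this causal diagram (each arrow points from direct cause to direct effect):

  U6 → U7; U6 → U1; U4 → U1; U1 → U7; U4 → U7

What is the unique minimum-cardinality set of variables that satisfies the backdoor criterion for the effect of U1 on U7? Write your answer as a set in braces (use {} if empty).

{U4, U6}

Variables eligible for adjustment (non-descendants of U1, excluding U1 and U7): {U4, U6}.
Backdoor paths from U1 to U7:
  P1: U1 <- U6 -> U7
  P2: U1 <- U4 -> U7
The empty set is not sufficient: P1 (U1 <- U6 -> U7) has no collider blocking it and no conditioned non-collider, so it is open.
Try {U4, U6}:
  P1: blocked at fork node U6 ∈ conditioning set.
  P2: blocked at fork node U4 ∈ conditioning set.
{U4, U6} contains no descendant of U1 and blocks every backdoor path.
Every element of {U4, U6} is needed (dropping U4 leaves P2 open; dropping U6 leaves P1 open), so no proper subset is valid.
Among all size-2 subsets of the eligible variables, only {U4, U6} blocks every backdoor path, so it is the unique smallest valid adjustment set.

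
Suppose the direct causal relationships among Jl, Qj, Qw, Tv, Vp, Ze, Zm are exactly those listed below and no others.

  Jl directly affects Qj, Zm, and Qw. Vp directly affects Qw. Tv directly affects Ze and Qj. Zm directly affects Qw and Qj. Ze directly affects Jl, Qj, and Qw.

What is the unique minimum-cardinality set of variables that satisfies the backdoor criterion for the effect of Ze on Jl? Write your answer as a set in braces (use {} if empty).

{}

Variables eligible for adjustment (non-descendants of Ze, excluding Ze and Jl): {Tv, Vp}.
Backdoor paths from Ze to Jl:
  P1: Ze <- Tv -> Qj <- Jl
  P2: Ze <- Tv -> Qj <- Zm <- Jl
  P3: Ze <- Tv -> Qj <- Zm -> Qw <- Jl
Each backdoor path contains an unconditioned collider, so every path is already blocked with the empty conditioning set:
  P1: blocked at collider Qj (neither it nor any descendant is in the conditioning set).
  P2: blocked at collider Qj (neither it nor any descendant is in the conditioning set).
  P3: blocked at collider Qj (neither it nor any descendant is in the conditioning set).
The empty set is therefore the unique smallest valid set.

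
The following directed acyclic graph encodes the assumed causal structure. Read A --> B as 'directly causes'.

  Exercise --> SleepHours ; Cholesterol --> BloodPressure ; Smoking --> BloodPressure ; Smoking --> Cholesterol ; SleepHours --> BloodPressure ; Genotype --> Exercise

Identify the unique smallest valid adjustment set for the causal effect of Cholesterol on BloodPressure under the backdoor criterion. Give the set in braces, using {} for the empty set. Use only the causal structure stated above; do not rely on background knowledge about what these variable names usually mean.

Variables eligible for adjustment (non-descendants of Cholesterol, excluding Cholesterol and BloodPressure): {Exercise, Genotype, SleepHours, Smoking}.
Backdoor paths from Cholesterol to BloodPressure:
  P1: Cholesterol <- Smoking -> BloodPressure
The empty set is not sufficient: P1 (Cholesterol <- Smoking -> BloodPressure) has no collider blocking it and no conditioned non-collider, so it is open.
Try {Smoking}:
  P1: blocked at fork node Smoking ∈ conditioning set.
{Smoking} contains no descendant of Cholesterol and blocks every backdoor path.
No other singleton works — e.g. {Genotype} leaves P1 open — so {Smoking} is the unique smallest valid adjustment set.

{Smoking}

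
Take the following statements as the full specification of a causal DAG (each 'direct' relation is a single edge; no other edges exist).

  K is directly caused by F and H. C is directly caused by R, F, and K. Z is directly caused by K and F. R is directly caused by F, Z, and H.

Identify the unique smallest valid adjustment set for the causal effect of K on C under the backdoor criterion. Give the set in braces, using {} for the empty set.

Variables eligible for adjustment (non-descendants of K, excluding K and C): {F, H}.
Backdoor paths from K to C:
  P1: K <- H -> R <- F -> C
  P2: K <- H -> R <- Z <- F -> C
  P3: K <- H -> R -> C
  P4: K <- F -> Z -> R -> C
  P5: K <- F -> R -> C
  P6: K <- F -> C
The empty set is not sufficient: P3 (K <- H -> R -> C) has no collider blocking it and no conditioned non-collider, so it is open.
Try {F, H}:
  P1: blocked at fork node H ∈ conditioning set.
  P2: blocked at fork node H ∈ conditioning set.
  P3: blocked at fork node H ∈ conditioning set.
  P4: blocked at fork node F ∈ conditioning set.
  P5: blocked at fork node F ∈ conditioning set.
  P6: blocked at fork node F ∈ conditioning set.
{F, H} contains no descendant of K and blocks every backdoor path.
Every element of {F, H} is needed (dropping F leaves P4 open; dropping H leaves P3 open), so no proper subset is valid.
Among all size-2 subsets of the eligible variables, only {F, H} blocks every backdoor path, so it is the unique smallest valid adjustment set.

{F, H}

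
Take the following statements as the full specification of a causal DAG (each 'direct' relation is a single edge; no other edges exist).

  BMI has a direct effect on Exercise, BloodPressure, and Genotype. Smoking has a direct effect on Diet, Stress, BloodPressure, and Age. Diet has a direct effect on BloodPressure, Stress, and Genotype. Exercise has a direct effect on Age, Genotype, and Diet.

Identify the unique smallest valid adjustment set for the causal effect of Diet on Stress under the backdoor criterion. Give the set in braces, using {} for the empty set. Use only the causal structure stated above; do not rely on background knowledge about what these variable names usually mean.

Variables eligible for adjustment (non-descendants of Diet, excluding Diet and Stress): {Age, BMI, Exercise, Smoking}.
Backdoor paths from Diet to Stress:
  P1: Diet <- Exercise <- BMI -> BloodPressure <- Smoking -> Stress
  P2: Diet <- Exercise -> Age <- Smoking -> Stress
  P3: Diet <- Exercise -> Genotype <- BMI -> BloodPressure <- Smoking -> Stress
  P4: Diet <- Smoking -> Stress
The empty set is not sufficient: P4 (Diet <- Smoking -> Stress) has no collider blocking it and no conditioned non-collider, so it is open.
Try {Smoking}:
  P1: blocked at collider BloodPressure (neither it nor any descendant is in the conditioning set).
  P2: blocked at collider Age (neither it nor any descendant is in the conditioning set).
  P3: blocked at collider Genotype (neither it nor any descendant is in the conditioning set).
  P4: blocked at fork node Smoking ∈ conditioning set.
{Smoking} contains no descendant of Diet and blocks every backdoor path.
No other singleton works — e.g. {BMI} leaves P4 open — so {Smoking} is the unique smallest valid adjustment set.

{Smoking}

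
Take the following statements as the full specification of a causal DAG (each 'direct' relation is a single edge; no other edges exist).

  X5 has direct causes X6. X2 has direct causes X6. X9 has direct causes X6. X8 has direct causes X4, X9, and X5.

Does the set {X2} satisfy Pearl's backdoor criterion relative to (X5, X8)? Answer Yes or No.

Backdoor paths from X5 to X8 (paths whose first edge points into X5):
  P1: X5 <- X6 -> X9 -> X8
Condition 1 (no descendant of X5 in the set): holds — descendants of X5 are {X8}; none are in {X2}.
Condition 2 (every backdoor path blocked by {X2}):
  P1: open — no interior node is in the conditioning set.
{X2} does not satisfy the backdoor criterion.

No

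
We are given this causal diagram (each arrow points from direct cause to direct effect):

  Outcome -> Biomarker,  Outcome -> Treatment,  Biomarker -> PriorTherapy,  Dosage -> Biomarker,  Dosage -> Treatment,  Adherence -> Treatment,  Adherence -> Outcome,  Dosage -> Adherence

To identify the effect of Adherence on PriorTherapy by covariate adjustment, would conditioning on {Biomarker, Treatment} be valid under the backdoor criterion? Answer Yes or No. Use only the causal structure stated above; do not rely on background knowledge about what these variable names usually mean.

Backdoor paths from Adherence to PriorTherapy (paths whose first edge points into Adherence):
  P1: Adherence <- Dosage -> Biomarker -> PriorTherapy
  P2: Adherence <- Dosage -> Treatment <- Outcome -> Biomarker -> PriorTherapy
Condition 1 (no descendant of Adherence in the set): FAILS — Biomarker and Treatment are descendants of Adherence.
Condition 2 (every backdoor path blocked by {Biomarker, Treatment}):
  P1: blocked at chain node Biomarker ∈ conditioning set.
  P2: blocked at chain node Biomarker ∈ conditioning set.
{Biomarker, Treatment} does not satisfy the backdoor criterion.

No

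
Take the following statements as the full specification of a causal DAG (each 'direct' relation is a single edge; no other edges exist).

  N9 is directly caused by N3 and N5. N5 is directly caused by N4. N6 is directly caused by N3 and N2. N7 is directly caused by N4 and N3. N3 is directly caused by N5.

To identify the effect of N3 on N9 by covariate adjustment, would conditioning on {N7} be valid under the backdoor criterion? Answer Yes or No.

No

Backdoor paths from N3 to N9 (paths whose first edge points into N3):
  P1: N3 <- N5 -> N9
Condition 1 (no descendant of N3 in the set): FAILS — N7 is a descendant of N3.
Condition 2 (every backdoor path blocked by {N7}):
  P1: open — no interior node is in the conditioning set.
{N7} does not satisfy the backdoor criterion.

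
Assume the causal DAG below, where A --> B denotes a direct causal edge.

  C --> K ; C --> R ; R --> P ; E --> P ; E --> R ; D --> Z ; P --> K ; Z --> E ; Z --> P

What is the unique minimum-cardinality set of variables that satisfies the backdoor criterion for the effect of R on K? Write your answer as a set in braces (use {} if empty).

{C, E}

Variables eligible for adjustment (non-descendants of R, excluding R and K): {C, D, E, Z}.
Backdoor paths from R to K:
  P1: R <- C -> K
  P2: R <- E <- Z -> P -> K
  P3: R <- E -> P -> K
The empty set is not sufficient: P1 (R <- C -> K) has no collider blocking it and no conditioned non-collider, so it is open.
Try {C, E}:
  P1: blocked at fork node C ∈ conditioning set.
  P2: blocked at chain node E ∈ conditioning set.
  P3: blocked at fork node E ∈ conditioning set.
{C, E} contains no descendant of R and blocks every backdoor path.
Every element of {C, E} is needed (dropping C leaves P1 open; dropping E leaves P2 open), so no proper subset is valid.
Among all size-2 subsets of the eligible variables, only {C, E} blocks every backdoor path, so it is the unique smallest valid adjustment set.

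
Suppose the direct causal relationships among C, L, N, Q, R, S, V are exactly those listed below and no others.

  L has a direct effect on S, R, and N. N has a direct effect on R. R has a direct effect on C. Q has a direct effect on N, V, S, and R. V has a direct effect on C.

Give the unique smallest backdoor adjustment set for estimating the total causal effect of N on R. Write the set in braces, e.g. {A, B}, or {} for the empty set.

{L, Q}

Variables eligible for adjustment (non-descendants of N, excluding N and R): {L, Q, S, V}.
Backdoor paths from N to R:
  P1: N <- Q -> V -> C <- R
  P2: N <- Q -> R
  P3: N <- Q -> S <- L -> R
  P4: N <- L -> R
  P5: N <- L -> S <- Q -> V -> C <- R
  P6: N <- L -> S <- Q -> R
The empty set is not sufficient: P2 (N <- Q -> R) has no collider blocking it and no conditioned non-collider, so it is open.
Try {L, Q}:
  P1: blocked at fork node Q ∈ conditioning set.
  P2: blocked at fork node Q ∈ conditioning set.
  P3: blocked at fork node Q ∈ conditioning set.
  P4: blocked at fork node L ∈ conditioning set.
  P5: blocked at fork node L ∈ conditioning set.
  P6: blocked at fork node L ∈ conditioning set.
{L, Q} contains no descendant of N and blocks every backdoor path.
Every element of {L, Q} is needed (dropping L leaves P4 open; dropping Q leaves P2 open), so no proper subset is valid.
Among all size-2 subsets of the eligible variables, only {L, Q} blocks every backdoor path, so it is the unique smallest valid adjustment set.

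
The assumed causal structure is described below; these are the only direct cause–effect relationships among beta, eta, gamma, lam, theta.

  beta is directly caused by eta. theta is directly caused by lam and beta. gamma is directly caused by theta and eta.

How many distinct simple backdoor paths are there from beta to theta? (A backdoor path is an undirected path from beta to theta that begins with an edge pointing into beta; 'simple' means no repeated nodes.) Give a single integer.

1

A backdoor path from beta to theta is any simple undirected path whose first edge points into beta (i.e. leaves beta via a parent).
Parents of beta: {eta}.
Enumerating:
  P1: beta <- eta -> gamma <- theta
That exhausts the simple backdoor paths. Count: 1.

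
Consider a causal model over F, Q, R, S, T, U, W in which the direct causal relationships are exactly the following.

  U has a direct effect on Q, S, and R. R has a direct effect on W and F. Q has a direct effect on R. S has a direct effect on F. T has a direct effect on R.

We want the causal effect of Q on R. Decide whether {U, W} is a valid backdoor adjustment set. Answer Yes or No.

No

Backdoor paths from Q to R (paths whose first edge points into Q):
  P1: Q <- U -> S -> F <- R
  P2: Q <- U -> R
Condition 1 (no descendant of Q in the set): FAILS — W is a descendant of Q.
Condition 2 (every backdoor path blocked by {U, W}):
  P1: blocked at fork node U ∈ conditioning set.
  P2: blocked at fork node U ∈ conditioning set.
{U, W} does not satisfy the backdoor criterion.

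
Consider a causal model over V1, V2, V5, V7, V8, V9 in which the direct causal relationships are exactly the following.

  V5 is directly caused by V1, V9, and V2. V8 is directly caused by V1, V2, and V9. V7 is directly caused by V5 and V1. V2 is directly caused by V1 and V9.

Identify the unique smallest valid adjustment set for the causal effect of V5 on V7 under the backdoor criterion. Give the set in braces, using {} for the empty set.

Variables eligible for adjustment (non-descendants of V5, excluding V5 and V7): {V1, V2, V8, V9}.
Backdoor paths from V5 to V7:
  P1: V5 <- V1 -> V7
  P2: V5 <- V9 -> V2 <- V1 -> V7
  P3: V5 <- V9 -> V2 -> V8 <- V1 -> V7
  P4: V5 <- V9 -> V8 <- V1 -> V7
  P5: V5 <- V9 -> V8 <- V2 <- V1 -> V7
  P6: V5 <- V2 <- V1 -> V7
  P7: V5 <- V2 <- V9 -> V8 <- V1 -> V7
  P8: V5 <- V2 -> V8 <- V1 -> V7
The empty set is not sufficient: P1 (V5 <- V1 -> V7) has no collider blocking it and no conditioned non-collider, so it is open.
Try {V1}:
  P1: blocked at fork node V1 ∈ conditioning set.
  P2: blocked at collider V2 (neither it nor any descendant is in the conditioning set).
  P3: blocked at collider V8 (neither it nor any descendant is in the conditioning set).
  P4: blocked at collider V8 (neither it nor any descendant is in the conditioning set).
  P5: blocked at collider V8 (neither it nor any descendant is in the conditioning set).
  P6: blocked at fork node V1 ∈ conditioning set.
  P7: blocked at collider V8 (neither it nor any descendant is in the conditioning set).
  P8: blocked at collider V8 (neither it nor any descendant is in the conditioning set).
{V1} contains no descendant of V5 and blocks every backdoor path.
No other singleton works — e.g. {V9} leaves P1 open — so {V1} is the unique smallest valid adjustment set.

{V1}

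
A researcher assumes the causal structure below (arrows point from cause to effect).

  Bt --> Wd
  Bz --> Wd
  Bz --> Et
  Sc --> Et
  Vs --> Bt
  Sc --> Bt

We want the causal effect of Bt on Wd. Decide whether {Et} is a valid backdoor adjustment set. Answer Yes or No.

Backdoor paths from Bt to Wd (paths whose first edge points into Bt):
  P1: Bt <- Sc -> Et <- Bz -> Wd
Condition 1 (no descendant of Bt in the set): holds — descendants of Bt are {Wd}; none are in {Et}.
Condition 2 (every backdoor path blocked by {Et}):
  P1: open — collider(s) Et are conditioned on (or have a conditioned descendant) and no non-collider on the path is in the set.
{Et} does not satisfy the backdoor criterion.

No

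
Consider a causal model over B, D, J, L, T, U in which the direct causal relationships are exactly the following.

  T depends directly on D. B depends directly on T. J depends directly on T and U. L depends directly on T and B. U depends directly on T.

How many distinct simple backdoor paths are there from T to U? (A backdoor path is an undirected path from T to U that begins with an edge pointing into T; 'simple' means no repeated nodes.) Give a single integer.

0

A backdoor path from T to U is any simple undirected path whose first edge points into T (i.e. leaves T via a parent).
Parents of T: {D}.
No simple path from any parent of T reaches U without revisiting T, so there are no backdoor paths.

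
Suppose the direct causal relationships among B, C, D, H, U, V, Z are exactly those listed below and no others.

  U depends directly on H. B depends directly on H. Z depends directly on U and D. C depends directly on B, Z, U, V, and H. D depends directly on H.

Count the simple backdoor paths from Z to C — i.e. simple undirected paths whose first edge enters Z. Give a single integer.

A backdoor path from Z to C is any simple undirected path whose first edge points into Z (i.e. leaves Z via a parent).
Parents of Z: {D, U}.
Enumerating:
  P1: Z <- U <- H -> B -> C
  P2: Z <- U <- H -> C
  P3: Z <- U -> C
  P4: Z <- D <- H -> U -> C
  P5: Z <- D <- H -> B -> C
  P6: Z <- D <- H -> C
That exhausts the simple backdoor paths. Count: 6.

6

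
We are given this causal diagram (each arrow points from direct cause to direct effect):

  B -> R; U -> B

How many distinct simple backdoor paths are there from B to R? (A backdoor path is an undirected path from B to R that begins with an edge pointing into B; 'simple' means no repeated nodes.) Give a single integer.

0

A backdoor path from B to R is any simple undirected path whose first edge points into B (i.e. leaves B via a parent).
Parents of B: {U}.
No simple path from any parent of B reaches R without revisiting B, so there are no backdoor paths.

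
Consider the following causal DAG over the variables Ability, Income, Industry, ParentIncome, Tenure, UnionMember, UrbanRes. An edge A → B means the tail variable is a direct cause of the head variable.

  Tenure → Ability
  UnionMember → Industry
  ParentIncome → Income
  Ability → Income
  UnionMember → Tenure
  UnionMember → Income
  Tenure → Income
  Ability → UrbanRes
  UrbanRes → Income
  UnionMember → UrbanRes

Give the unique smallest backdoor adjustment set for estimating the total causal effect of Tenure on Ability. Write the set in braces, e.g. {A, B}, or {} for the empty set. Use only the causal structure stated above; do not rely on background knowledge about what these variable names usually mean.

{}

Variables eligible for adjustment (non-descendants of Tenure, excluding Tenure and Ability): {Industry, ParentIncome, UnionMember}.
Backdoor paths from Tenure to Ability:
  P1: Tenure <- UnionMember -> UrbanRes <- Ability
  P2: Tenure <- UnionMember -> UrbanRes -> Income <- Ability
  P3: Tenure <- UnionMember -> Income <- Ability
  P4: Tenure <- UnionMember -> Income <- UrbanRes <- Ability
Each backdoor path contains an unconditioned collider, so every path is already blocked with the empty conditioning set:
  P1: blocked at collider UrbanRes (neither it nor any descendant is in the conditioning set).
  P2: blocked at collider Income (neither it nor any descendant is in the conditioning set).
  P3: blocked at collider Income (neither it nor any descendant is in the conditioning set).
  P4: blocked at collider Income (neither it nor any descendant is in the conditioning set).
The empty set is therefore the unique smallest valid set.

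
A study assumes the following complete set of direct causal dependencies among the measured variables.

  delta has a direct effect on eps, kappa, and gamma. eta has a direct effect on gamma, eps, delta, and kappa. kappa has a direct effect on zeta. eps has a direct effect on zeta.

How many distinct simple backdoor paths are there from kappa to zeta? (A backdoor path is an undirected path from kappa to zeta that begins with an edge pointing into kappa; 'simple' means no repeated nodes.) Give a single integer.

A backdoor path from kappa to zeta is any simple undirected path whose first edge points into kappa (i.e. leaves kappa via a parent).
Parents of kappa: {delta, eta}.
Enumerating:
  P1: kappa <- eta -> delta -> eps -> zeta
  P2: kappa <- eta -> eps -> zeta
  P3: kappa <- eta -> gamma <- delta -> eps -> zeta
  P4: kappa <- delta <- eta -> eps -> zeta
  P5: kappa <- delta -> eps -> zeta
  P6: kappa <- delta -> gamma <- eta -> eps -> zeta
That exhausts the simple backdoor paths. Count: 6.

6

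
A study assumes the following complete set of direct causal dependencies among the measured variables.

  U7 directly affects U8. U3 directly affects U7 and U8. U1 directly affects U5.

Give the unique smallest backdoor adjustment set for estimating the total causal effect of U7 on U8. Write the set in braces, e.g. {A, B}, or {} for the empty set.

{U3}

Variables eligible for adjustment (non-descendants of U7, excluding U7 and U8): {U1, U3, U5}.
Backdoor paths from U7 to U8:
  P1: U7 <- U3 -> U8
The empty set is not sufficient: P1 (U7 <- U3 -> U8) has no collider blocking it and no conditioned non-collider, so it is open.
Try {U3}:
  P1: blocked at fork node U3 ∈ conditioning set.
{U3} contains no descendant of U7 and blocks every backdoor path.
No other singleton works — e.g. {U1} leaves P1 open — so {U3} is the unique smallest valid adjustment set.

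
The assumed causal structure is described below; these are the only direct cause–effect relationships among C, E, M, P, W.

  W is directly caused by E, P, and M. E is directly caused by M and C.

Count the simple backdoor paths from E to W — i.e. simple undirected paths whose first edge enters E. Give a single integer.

1

A backdoor path from E to W is any simple undirected path whose first edge points into E (i.e. leaves E via a parent).
Parents of E: {C, M}.
Enumerating:
  P1: E <- M -> W
That exhausts the simple backdoor paths. Count: 1.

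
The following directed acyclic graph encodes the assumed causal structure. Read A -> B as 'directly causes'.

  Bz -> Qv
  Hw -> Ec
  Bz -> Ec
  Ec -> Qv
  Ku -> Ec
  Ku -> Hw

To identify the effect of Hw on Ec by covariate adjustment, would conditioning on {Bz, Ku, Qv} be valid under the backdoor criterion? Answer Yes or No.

Backdoor paths from Hw to Ec (paths whose first edge points into Hw):
  P1: Hw <- Ku -> Ec
Condition 1 (no descendant of Hw in the set): FAILS — Qv is a descendant of Hw.
Condition 2 (every backdoor path blocked by {Bz, Ku, Qv}):
  P1: blocked at fork node Ku ∈ conditioning set.
{Bz, Ku, Qv} does not satisfy the backdoor criterion.

No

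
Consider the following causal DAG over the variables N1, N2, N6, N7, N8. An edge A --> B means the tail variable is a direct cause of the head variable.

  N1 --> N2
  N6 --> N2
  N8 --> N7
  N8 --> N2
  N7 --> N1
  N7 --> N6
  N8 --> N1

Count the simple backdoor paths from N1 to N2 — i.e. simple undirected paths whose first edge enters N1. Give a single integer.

A backdoor path from N1 to N2 is any simple undirected path whose first edge points into N1 (i.e. leaves N1 via a parent).
Parents of N1: {N7, N8}.
Enumerating:
  P1: N1 <- N8 -> N7 -> N6 -> N2
  P2: N1 <- N8 -> N2
  P3: N1 <- N7 <- N8 -> N2
  P4: N1 <- N7 -> N6 -> N2
That exhausts the simple backdoor paths. Count: 4.

4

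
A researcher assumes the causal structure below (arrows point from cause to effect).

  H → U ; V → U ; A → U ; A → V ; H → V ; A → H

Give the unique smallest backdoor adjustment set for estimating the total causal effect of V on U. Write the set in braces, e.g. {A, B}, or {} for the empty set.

{A, H}

Variables eligible for adjustment (non-descendants of V, excluding V and U): {A, H}.
Backdoor paths from V to U:
  P1: V <- A -> H -> U
  P2: V <- A -> U
  P3: V <- H <- A -> U
  P4: V <- H -> U
The empty set is not sufficient: P1 (V <- A -> H -> U) has no collider blocking it and no conditioned non-collider, so it is open.
Try {A, H}:
  P1: blocked at fork node A ∈ conditioning set.
  P2: blocked at fork node A ∈ conditioning set.
  P3: blocked at chain node H ∈ conditioning set.
  P4: blocked at fork node H ∈ conditioning set.
{A, H} contains no descendant of V and blocks every backdoor path.
Every element of {A, H} is needed (dropping A leaves P2 open; dropping H leaves P4 open), so no proper subset is valid.
Among all size-2 subsets of the eligible variables, only {A, H} blocks every backdoor path, so it is the unique smallest valid adjustment set.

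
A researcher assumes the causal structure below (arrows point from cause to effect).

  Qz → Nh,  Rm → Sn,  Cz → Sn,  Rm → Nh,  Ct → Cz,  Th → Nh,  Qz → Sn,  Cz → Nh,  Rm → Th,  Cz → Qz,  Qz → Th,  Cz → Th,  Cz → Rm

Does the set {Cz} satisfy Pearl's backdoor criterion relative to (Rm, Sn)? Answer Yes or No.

Yes

Backdoor paths from Rm to Sn (paths whose first edge points into Rm):
  P1: Rm <- Cz -> Qz -> Sn
  P2: Rm <- Cz -> Sn
  P3: Rm <- Cz -> Th <- Qz -> Sn
  P4: Rm <- Cz -> Th -> Nh <- Qz -> Sn
  P5: Rm <- Cz -> Nh <- Qz -> Sn
  P6: Rm <- Cz -> Nh <- Th <- Qz -> Sn
Condition 1 (no descendant of Rm in the set): holds — descendants of Rm are {Nh, Sn, Th}; none are in {Cz}.
Condition 2 (every backdoor path blocked by {Cz}):
  P1: blocked at fork node Cz ∈ conditioning set.
  P2: blocked at fork node Cz ∈ conditioning set.
  P3: blocked at fork node Cz ∈ conditioning set.
  P4: blocked at fork node Cz ∈ conditioning set.
  P5: blocked at fork node Cz ∈ conditioning set.
  P6: blocked at fork node Cz ∈ conditioning set.
{Cz} satisfies the backdoor criterion.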